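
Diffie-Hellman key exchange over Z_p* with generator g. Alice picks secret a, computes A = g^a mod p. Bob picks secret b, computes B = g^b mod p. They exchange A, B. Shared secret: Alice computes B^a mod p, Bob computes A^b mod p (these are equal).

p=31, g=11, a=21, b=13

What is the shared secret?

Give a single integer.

A = 11^21 mod 31  (bits of 21 = 10101)
  bit 0 = 1: r = r^2 * 11 mod 31 = 1^2 * 11 = 1*11 = 11
  bit 1 = 0: r = r^2 mod 31 = 11^2 = 28
  bit 2 = 1: r = r^2 * 11 mod 31 = 28^2 * 11 = 9*11 = 6
  bit 3 = 0: r = r^2 mod 31 = 6^2 = 5
  bit 4 = 1: r = r^2 * 11 mod 31 = 5^2 * 11 = 25*11 = 27
  -> A = 27
B = 11^13 mod 31  (bits of 13 = 1101)
  bit 0 = 1: r = r^2 * 11 mod 31 = 1^2 * 11 = 1*11 = 11
  bit 1 = 1: r = r^2 * 11 mod 31 = 11^2 * 11 = 28*11 = 29
  bit 2 = 0: r = r^2 mod 31 = 29^2 = 4
  bit 3 = 1: r = r^2 * 11 mod 31 = 4^2 * 11 = 16*11 = 21
  -> B = 21
s = B^a = 21^21 mod 31  (bits of 21 = 10101)
  bit 0 = 1: r = r^2 * 21 mod 31 = 1^2 * 21 = 1*21 = 21
  bit 1 = 0: r = r^2 mod 31 = 21^2 = 7
  bit 2 = 1: r = r^2 * 21 mod 31 = 7^2 * 21 = 18*21 = 6
  bit 3 = 0: r = r^2 mod 31 = 6^2 = 5
  bit 4 = 1: r = r^2 * 21 mod 31 = 5^2 * 21 = 25*21 = 29
  -> s = B^a = 29

Answer: 29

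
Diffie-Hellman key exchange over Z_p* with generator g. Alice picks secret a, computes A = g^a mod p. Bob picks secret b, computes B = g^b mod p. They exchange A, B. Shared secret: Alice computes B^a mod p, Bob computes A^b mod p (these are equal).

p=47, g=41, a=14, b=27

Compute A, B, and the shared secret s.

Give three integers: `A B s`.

A = 41^14 mod 47  (bits of 14 = 1110)
  bit 0 = 1: r = r^2 * 41 mod 47 = 1^2 * 41 = 1*41 = 41
  bit 1 = 1: r = r^2 * 41 mod 47 = 41^2 * 41 = 36*41 = 19
  bit 2 = 1: r = r^2 * 41 mod 47 = 19^2 * 41 = 32*41 = 43
  bit 3 = 0: r = r^2 mod 47 = 43^2 = 16
  -> A = 16
B = 41^27 mod 47  (bits of 27 = 11011)
  bit 0 = 1: r = r^2 * 41 mod 47 = 1^2 * 41 = 1*41 = 41
  bit 1 = 1: r = r^2 * 41 mod 47 = 41^2 * 41 = 36*41 = 19
  bit 2 = 0: r = r^2 mod 47 = 19^2 = 32
  bit 3 = 1: r = r^2 * 41 mod 47 = 32^2 * 41 = 37*41 = 13
  bit 4 = 1: r = r^2 * 41 mod 47 = 13^2 * 41 = 28*41 = 20
  -> B = 20
s = B^a = 20^14 mod 47  (bits of 14 = 1110)
  bit 0 = 1: r = r^2 * 20 mod 47 = 1^2 * 20 = 1*20 = 20
  bit 1 = 1: r = r^2 * 20 mod 47 = 20^2 * 20 = 24*20 = 10
  bit 2 = 1: r = r^2 * 20 mod 47 = 10^2 * 20 = 6*20 = 26
  bit 3 = 0: r = r^2 mod 47 = 26^2 = 18
  -> s = B^a = 18

Answer: 16 20 18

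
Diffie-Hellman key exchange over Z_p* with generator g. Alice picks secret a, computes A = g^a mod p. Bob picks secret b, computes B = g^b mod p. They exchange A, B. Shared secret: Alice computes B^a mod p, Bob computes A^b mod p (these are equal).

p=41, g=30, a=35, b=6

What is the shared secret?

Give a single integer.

A = 30^35 mod 41  (bits of 35 = 100011)
  bit 0 = 1: r = r^2 * 30 mod 41 = 1^2 * 30 = 1*30 = 30
  bit 1 = 0: r = r^2 mod 41 = 30^2 = 39
  bit 2 = 0: r = r^2 mod 41 = 39^2 = 4
  bit 3 = 0: r = r^2 mod 41 = 4^2 = 16
  bit 4 = 1: r = r^2 * 30 mod 41 = 16^2 * 30 = 10*30 = 13
  bit 5 = 1: r = r^2 * 30 mod 41 = 13^2 * 30 = 5*30 = 27
  -> A = 27
B = 30^6 mod 41  (bits of 6 = 110)
  bit 0 = 1: r = r^2 * 30 mod 41 = 1^2 * 30 = 1*30 = 30
  bit 1 = 1: r = r^2 * 30 mod 41 = 30^2 * 30 = 39*30 = 22
  bit 2 = 0: r = r^2 mod 41 = 22^2 = 33
  -> B = 33
s = B^a = 33^35 mod 41  (bits of 35 = 100011)
  bit 0 = 1: r = r^2 * 33 mod 41 = 1^2 * 33 = 1*33 = 33
  bit 1 = 0: r = r^2 mod 41 = 33^2 = 23
  bit 2 = 0: r = r^2 mod 41 = 23^2 = 37
  bit 3 = 0: r = r^2 mod 41 = 37^2 = 16
  bit 4 = 1: r = r^2 * 33 mod 41 = 16^2 * 33 = 10*33 = 2
  bit 5 = 1: r = r^2 * 33 mod 41 = 2^2 * 33 = 4*33 = 9
  -> s = B^a = 9

Answer: 9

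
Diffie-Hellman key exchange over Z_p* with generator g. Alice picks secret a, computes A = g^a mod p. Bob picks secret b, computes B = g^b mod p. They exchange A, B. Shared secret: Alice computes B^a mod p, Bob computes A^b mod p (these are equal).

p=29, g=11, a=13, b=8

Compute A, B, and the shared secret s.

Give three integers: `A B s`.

Answer: 21 16 20

Derivation:
A = 11^13 mod 29  (bits of 13 = 1101)
  bit 0 = 1: r = r^2 * 11 mod 29 = 1^2 * 11 = 1*11 = 11
  bit 1 = 1: r = r^2 * 11 mod 29 = 11^2 * 11 = 5*11 = 26
  bit 2 = 0: r = r^2 mod 29 = 26^2 = 9
  bit 3 = 1: r = r^2 * 11 mod 29 = 9^2 * 11 = 23*11 = 21
  -> A = 21
B = 11^8 mod 29  (bits of 8 = 1000)
  bit 0 = 1: r = r^2 * 11 mod 29 = 1^2 * 11 = 1*11 = 11
  bit 1 = 0: r = r^2 mod 29 = 11^2 = 5
  bit 2 = 0: r = r^2 mod 29 = 5^2 = 25
  bit 3 = 0: r = r^2 mod 29 = 25^2 = 16
  -> B = 16
s = B^a = 16^13 mod 29  (bits of 13 = 1101)
  bit 0 = 1: r = r^2 * 16 mod 29 = 1^2 * 16 = 1*16 = 16
  bit 1 = 1: r = r^2 * 16 mod 29 = 16^2 * 16 = 24*16 = 7
  bit 2 = 0: r = r^2 mod 29 = 7^2 = 20
  bit 3 = 1: r = r^2 * 16 mod 29 = 20^2 * 16 = 23*16 = 20
  -> s = B^a = 20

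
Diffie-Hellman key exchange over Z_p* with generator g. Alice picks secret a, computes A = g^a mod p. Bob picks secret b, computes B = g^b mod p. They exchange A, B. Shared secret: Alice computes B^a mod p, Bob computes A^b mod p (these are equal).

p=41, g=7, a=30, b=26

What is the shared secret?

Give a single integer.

Answer: 40

Derivation:
A = 7^30 mod 41  (bits of 30 = 11110)
  bit 0 = 1: r = r^2 * 7 mod 41 = 1^2 * 7 = 1*7 = 7
  bit 1 = 1: r = r^2 * 7 mod 41 = 7^2 * 7 = 8*7 = 15
  bit 2 = 1: r = r^2 * 7 mod 41 = 15^2 * 7 = 20*7 = 17
  bit 3 = 1: r = r^2 * 7 mod 41 = 17^2 * 7 = 2*7 = 14
  bit 4 = 0: r = r^2 mod 41 = 14^2 = 32
  -> A = 32
B = 7^26 mod 41  (bits of 26 = 11010)
  bit 0 = 1: r = r^2 * 7 mod 41 = 1^2 * 7 = 1*7 = 7
  bit 1 = 1: r = r^2 * 7 mod 41 = 7^2 * 7 = 8*7 = 15
  bit 2 = 0: r = r^2 mod 41 = 15^2 = 20
  bit 3 = 1: r = r^2 * 7 mod 41 = 20^2 * 7 = 31*7 = 12
  bit 4 = 0: r = r^2 mod 41 = 12^2 = 21
  -> B = 21
s = B^a = 21^30 mod 41  (bits of 30 = 11110)
  bit 0 = 1: r = r^2 * 21 mod 41 = 1^2 * 21 = 1*21 = 21
  bit 1 = 1: r = r^2 * 21 mod 41 = 21^2 * 21 = 31*21 = 36
  bit 2 = 1: r = r^2 * 21 mod 41 = 36^2 * 21 = 25*21 = 33
  bit 3 = 1: r = r^2 * 21 mod 41 = 33^2 * 21 = 23*21 = 32
  bit 4 = 0: r = r^2 mod 41 = 32^2 = 40
  -> s = B^a = 40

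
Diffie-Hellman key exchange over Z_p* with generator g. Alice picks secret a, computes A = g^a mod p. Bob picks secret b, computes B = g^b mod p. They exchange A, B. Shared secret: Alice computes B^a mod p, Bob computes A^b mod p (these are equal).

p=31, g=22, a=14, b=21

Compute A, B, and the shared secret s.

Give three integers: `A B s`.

Answer: 7 23 4

Derivation:
A = 22^14 mod 31  (bits of 14 = 1110)
  bit 0 = 1: r = r^2 * 22 mod 31 = 1^2 * 22 = 1*22 = 22
  bit 1 = 1: r = r^2 * 22 mod 31 = 22^2 * 22 = 19*22 = 15
  bit 2 = 1: r = r^2 * 22 mod 31 = 15^2 * 22 = 8*22 = 21
  bit 3 = 0: r = r^2 mod 31 = 21^2 = 7
  -> A = 7
B = 22^21 mod 31  (bits of 21 = 10101)
  bit 0 = 1: r = r^2 * 22 mod 31 = 1^2 * 22 = 1*22 = 22
  bit 1 = 0: r = r^2 mod 31 = 22^2 = 19
  bit 2 = 1: r = r^2 * 22 mod 31 = 19^2 * 22 = 20*22 = 6
  bit 3 = 0: r = r^2 mod 31 = 6^2 = 5
  bit 4 = 1: r = r^2 * 22 mod 31 = 5^2 * 22 = 25*22 = 23
  -> B = 23
s = B^a = 23^14 mod 31  (bits of 14 = 1110)
  bit 0 = 1: r = r^2 * 23 mod 31 = 1^2 * 23 = 1*23 = 23
  bit 1 = 1: r = r^2 * 23 mod 31 = 23^2 * 23 = 2*23 = 15
  bit 2 = 1: r = r^2 * 23 mod 31 = 15^2 * 23 = 8*23 = 29
  bit 3 = 0: r = r^2 mod 31 = 29^2 = 4
  -> s = B^a = 4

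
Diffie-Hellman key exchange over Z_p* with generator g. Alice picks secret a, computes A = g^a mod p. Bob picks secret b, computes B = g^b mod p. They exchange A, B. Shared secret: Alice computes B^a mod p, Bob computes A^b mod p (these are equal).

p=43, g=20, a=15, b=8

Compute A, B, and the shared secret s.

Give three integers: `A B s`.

A = 20^15 mod 43  (bits of 15 = 1111)
  bit 0 = 1: r = r^2 * 20 mod 43 = 1^2 * 20 = 1*20 = 20
  bit 1 = 1: r = r^2 * 20 mod 43 = 20^2 * 20 = 13*20 = 2
  bit 2 = 1: r = r^2 * 20 mod 43 = 2^2 * 20 = 4*20 = 37
  bit 3 = 1: r = r^2 * 20 mod 43 = 37^2 * 20 = 36*20 = 32
  -> A = 32
B = 20^8 mod 43  (bits of 8 = 1000)
  bit 0 = 1: r = r^2 * 20 mod 43 = 1^2 * 20 = 1*20 = 20
  bit 1 = 0: r = r^2 mod 43 = 20^2 = 13
  bit 2 = 0: r = r^2 mod 43 = 13^2 = 40
  bit 3 = 0: r = r^2 mod 43 = 40^2 = 9
  -> B = 9
s = B^a = 9^15 mod 43  (bits of 15 = 1111)
  bit 0 = 1: r = r^2 * 9 mod 43 = 1^2 * 9 = 1*9 = 9
  bit 1 = 1: r = r^2 * 9 mod 43 = 9^2 * 9 = 38*9 = 41
  bit 2 = 1: r = r^2 * 9 mod 43 = 41^2 * 9 = 4*9 = 36
  bit 3 = 1: r = r^2 * 9 mod 43 = 36^2 * 9 = 6*9 = 11
  -> s = B^a = 11

Answer: 32 9 11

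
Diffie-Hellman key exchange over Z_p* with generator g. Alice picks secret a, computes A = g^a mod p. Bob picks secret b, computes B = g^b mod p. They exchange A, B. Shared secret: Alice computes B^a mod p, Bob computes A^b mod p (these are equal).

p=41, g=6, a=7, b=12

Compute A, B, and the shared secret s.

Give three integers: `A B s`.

Answer: 29 4 25

Derivation:
A = 6^7 mod 41  (bits of 7 = 111)
  bit 0 = 1: r = r^2 * 6 mod 41 = 1^2 * 6 = 1*6 = 6
  bit 1 = 1: r = r^2 * 6 mod 41 = 6^2 * 6 = 36*6 = 11
  bit 2 = 1: r = r^2 * 6 mod 41 = 11^2 * 6 = 39*6 = 29
  -> A = 29
B = 6^12 mod 41  (bits of 12 = 1100)
  bit 0 = 1: r = r^2 * 6 mod 41 = 1^2 * 6 = 1*6 = 6
  bit 1 = 1: r = r^2 * 6 mod 41 = 6^2 * 6 = 36*6 = 11
  bit 2 = 0: r = r^2 mod 41 = 11^2 = 39
  bit 3 = 0: r = r^2 mod 41 = 39^2 = 4
  -> B = 4
s = B^a = 4^7 mod 41  (bits of 7 = 111)
  bit 0 = 1: r = r^2 * 4 mod 41 = 1^2 * 4 = 1*4 = 4
  bit 1 = 1: r = r^2 * 4 mod 41 = 4^2 * 4 = 16*4 = 23
  bit 2 = 1: r = r^2 * 4 mod 41 = 23^2 * 4 = 37*4 = 25
  -> s = B^a = 25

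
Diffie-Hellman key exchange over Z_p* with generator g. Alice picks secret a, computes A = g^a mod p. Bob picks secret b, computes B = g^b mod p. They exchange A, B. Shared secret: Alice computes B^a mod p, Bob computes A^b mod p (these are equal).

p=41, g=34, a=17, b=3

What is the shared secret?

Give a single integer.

Answer: 19

Derivation:
A = 34^17 mod 41  (bits of 17 = 10001)
  bit 0 = 1: r = r^2 * 34 mod 41 = 1^2 * 34 = 1*34 = 34
  bit 1 = 0: r = r^2 mod 41 = 34^2 = 8
  bit 2 = 0: r = r^2 mod 41 = 8^2 = 23
  bit 3 = 0: r = r^2 mod 41 = 23^2 = 37
  bit 4 = 1: r = r^2 * 34 mod 41 = 37^2 * 34 = 16*34 = 11
  -> A = 11
B = 34^3 mod 41  (bits of 3 = 11)
  bit 0 = 1: r = r^2 * 34 mod 41 = 1^2 * 34 = 1*34 = 34
  bit 1 = 1: r = r^2 * 34 mod 41 = 34^2 * 34 = 8*34 = 26
  -> B = 26
s = B^a = 26^17 mod 41  (bits of 17 = 10001)
  bit 0 = 1: r = r^2 * 26 mod 41 = 1^2 * 26 = 1*26 = 26
  bit 1 = 0: r = r^2 mod 41 = 26^2 = 20
  bit 2 = 0: r = r^2 mod 41 = 20^2 = 31
  bit 3 = 0: r = r^2 mod 41 = 31^2 = 18
  bit 4 = 1: r = r^2 * 26 mod 41 = 18^2 * 26 = 37*26 = 19
  -> s = B^a = 19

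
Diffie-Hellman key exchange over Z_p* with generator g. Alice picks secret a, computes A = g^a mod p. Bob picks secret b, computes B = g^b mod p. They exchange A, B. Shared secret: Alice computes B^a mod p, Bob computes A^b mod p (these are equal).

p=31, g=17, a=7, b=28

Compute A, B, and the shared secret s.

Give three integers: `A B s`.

Answer: 12 28 14

Derivation:
A = 17^7 mod 31  (bits of 7 = 111)
  bit 0 = 1: r = r^2 * 17 mod 31 = 1^2 * 17 = 1*17 = 17
  bit 1 = 1: r = r^2 * 17 mod 31 = 17^2 * 17 = 10*17 = 15
  bit 2 = 1: r = r^2 * 17 mod 31 = 15^2 * 17 = 8*17 = 12
  -> A = 12
B = 17^28 mod 31  (bits of 28 = 11100)
  bit 0 = 1: r = r^2 * 17 mod 31 = 1^2 * 17 = 1*17 = 17
  bit 1 = 1: r = r^2 * 17 mod 31 = 17^2 * 17 = 10*17 = 15
  bit 2 = 1: r = r^2 * 17 mod 31 = 15^2 * 17 = 8*17 = 12
  bit 3 = 0: r = r^2 mod 31 = 12^2 = 20
  bit 4 = 0: r = r^2 mod 31 = 20^2 = 28
  -> B = 28
s = B^a = 28^7 mod 31  (bits of 7 = 111)
  bit 0 = 1: r = r^2 * 28 mod 31 = 1^2 * 28 = 1*28 = 28
  bit 1 = 1: r = r^2 * 28 mod 31 = 28^2 * 28 = 9*28 = 4
  bit 2 = 1: r = r^2 * 28 mod 31 = 4^2 * 28 = 16*28 = 14
  -> s = B^a = 14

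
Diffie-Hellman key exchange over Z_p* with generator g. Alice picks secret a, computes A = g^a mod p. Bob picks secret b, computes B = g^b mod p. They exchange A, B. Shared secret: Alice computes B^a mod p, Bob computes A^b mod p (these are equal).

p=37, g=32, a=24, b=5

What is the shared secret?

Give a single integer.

Answer: 10

Derivation:
A = 32^24 mod 37  (bits of 24 = 11000)
  bit 0 = 1: r = r^2 * 32 mod 37 = 1^2 * 32 = 1*32 = 32
  bit 1 = 1: r = r^2 * 32 mod 37 = 32^2 * 32 = 25*32 = 23
  bit 2 = 0: r = r^2 mod 37 = 23^2 = 11
  bit 3 = 0: r = r^2 mod 37 = 11^2 = 10
  bit 4 = 0: r = r^2 mod 37 = 10^2 = 26
  -> A = 26
B = 32^5 mod 37  (bits of 5 = 101)
  bit 0 = 1: r = r^2 * 32 mod 37 = 1^2 * 32 = 1*32 = 32
  bit 1 = 0: r = r^2 mod 37 = 32^2 = 25
  bit 2 = 1: r = r^2 * 32 mod 37 = 25^2 * 32 = 33*32 = 20
  -> B = 20
s = B^a = 20^24 mod 37  (bits of 24 = 11000)
  bit 0 = 1: r = r^2 * 20 mod 37 = 1^2 * 20 = 1*20 = 20
  bit 1 = 1: r = r^2 * 20 mod 37 = 20^2 * 20 = 30*20 = 8
  bit 2 = 0: r = r^2 mod 37 = 8^2 = 27
  bit 3 = 0: r = r^2 mod 37 = 27^2 = 26
  bit 4 = 0: r = r^2 mod 37 = 26^2 = 10
  -> s = B^a = 10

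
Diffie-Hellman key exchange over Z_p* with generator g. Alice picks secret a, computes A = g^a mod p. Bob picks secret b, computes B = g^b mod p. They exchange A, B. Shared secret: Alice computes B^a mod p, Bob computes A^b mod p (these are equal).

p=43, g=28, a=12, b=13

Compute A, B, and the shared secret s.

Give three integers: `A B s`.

A = 28^12 mod 43  (bits of 12 = 1100)
  bit 0 = 1: r = r^2 * 28 mod 43 = 1^2 * 28 = 1*28 = 28
  bit 1 = 1: r = r^2 * 28 mod 43 = 28^2 * 28 = 10*28 = 22
  bit 2 = 0: r = r^2 mod 43 = 22^2 = 11
  bit 3 = 0: r = r^2 mod 43 = 11^2 = 35
  -> A = 35
B = 28^13 mod 43  (bits of 13 = 1101)
  bit 0 = 1: r = r^2 * 28 mod 43 = 1^2 * 28 = 1*28 = 28
  bit 1 = 1: r = r^2 * 28 mod 43 = 28^2 * 28 = 10*28 = 22
  bit 2 = 0: r = r^2 mod 43 = 22^2 = 11
  bit 3 = 1: r = r^2 * 28 mod 43 = 11^2 * 28 = 35*28 = 34
  -> B = 34
s = B^a = 34^12 mod 43  (bits of 12 = 1100)
  bit 0 = 1: r = r^2 * 34 mod 43 = 1^2 * 34 = 1*34 = 34
  bit 1 = 1: r = r^2 * 34 mod 43 = 34^2 * 34 = 38*34 = 2
  bit 2 = 0: r = r^2 mod 43 = 2^2 = 4
  bit 3 = 0: r = r^2 mod 43 = 4^2 = 16
  -> s = B^a = 16

Answer: 35 34 16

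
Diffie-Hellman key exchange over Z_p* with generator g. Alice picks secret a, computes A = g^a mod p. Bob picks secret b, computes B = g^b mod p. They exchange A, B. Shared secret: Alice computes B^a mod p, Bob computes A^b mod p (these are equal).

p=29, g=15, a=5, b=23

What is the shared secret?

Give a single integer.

A = 15^5 mod 29  (bits of 5 = 101)
  bit 0 = 1: r = r^2 * 15 mod 29 = 1^2 * 15 = 1*15 = 15
  bit 1 = 0: r = r^2 mod 29 = 15^2 = 22
  bit 2 = 1: r = r^2 * 15 mod 29 = 22^2 * 15 = 20*15 = 10
  -> A = 10
B = 15^23 mod 29  (bits of 23 = 10111)
  bit 0 = 1: r = r^2 * 15 mod 29 = 1^2 * 15 = 1*15 = 15
  bit 1 = 0: r = r^2 mod 29 = 15^2 = 22
  bit 2 = 1: r = r^2 * 15 mod 29 = 22^2 * 15 = 20*15 = 10
  bit 3 = 1: r = r^2 * 15 mod 29 = 10^2 * 15 = 13*15 = 21
  bit 4 = 1: r = r^2 * 15 mod 29 = 21^2 * 15 = 6*15 = 3
  -> B = 3
s = B^a = 3^5 mod 29  (bits of 5 = 101)
  bit 0 = 1: r = r^2 * 3 mod 29 = 1^2 * 3 = 1*3 = 3
  bit 1 = 0: r = r^2 mod 29 = 3^2 = 9
  bit 2 = 1: r = r^2 * 3 mod 29 = 9^2 * 3 = 23*3 = 11
  -> s = B^a = 11

Answer: 11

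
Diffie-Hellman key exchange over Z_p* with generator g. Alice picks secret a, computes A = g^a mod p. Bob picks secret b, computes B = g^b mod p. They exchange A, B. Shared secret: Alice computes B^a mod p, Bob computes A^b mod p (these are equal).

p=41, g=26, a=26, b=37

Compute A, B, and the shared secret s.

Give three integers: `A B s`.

A = 26^26 mod 41  (bits of 26 = 11010)
  bit 0 = 1: r = r^2 * 26 mod 41 = 1^2 * 26 = 1*26 = 26
  bit 1 = 1: r = r^2 * 26 mod 41 = 26^2 * 26 = 20*26 = 28
  bit 2 = 0: r = r^2 mod 41 = 28^2 = 5
  bit 3 = 1: r = r^2 * 26 mod 41 = 5^2 * 26 = 25*26 = 35
  bit 4 = 0: r = r^2 mod 41 = 35^2 = 36
  -> A = 36
B = 26^37 mod 41  (bits of 37 = 100101)
  bit 0 = 1: r = r^2 * 26 mod 41 = 1^2 * 26 = 1*26 = 26
  bit 1 = 0: r = r^2 mod 41 = 26^2 = 20
  bit 2 = 0: r = r^2 mod 41 = 20^2 = 31
  bit 3 = 1: r = r^2 * 26 mod 41 = 31^2 * 26 = 18*26 = 17
  bit 4 = 0: r = r^2 mod 41 = 17^2 = 2
  bit 5 = 1: r = r^2 * 26 mod 41 = 2^2 * 26 = 4*26 = 22
  -> B = 22
s = B^a = 22^26 mod 41  (bits of 26 = 11010)
  bit 0 = 1: r = r^2 * 22 mod 41 = 1^2 * 22 = 1*22 = 22
  bit 1 = 1: r = r^2 * 22 mod 41 = 22^2 * 22 = 33*22 = 29
  bit 2 = 0: r = r^2 mod 41 = 29^2 = 21
  bit 3 = 1: r = r^2 * 22 mod 41 = 21^2 * 22 = 31*22 = 26
  bit 4 = 0: r = r^2 mod 41 = 26^2 = 20
  -> s = B^a = 20

Answer: 36 22 20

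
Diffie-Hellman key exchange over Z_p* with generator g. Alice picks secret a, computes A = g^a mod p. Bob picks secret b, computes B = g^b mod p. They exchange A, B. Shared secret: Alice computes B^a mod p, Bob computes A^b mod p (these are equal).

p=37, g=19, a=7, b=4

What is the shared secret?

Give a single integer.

A = 19^7 mod 37  (bits of 7 = 111)
  bit 0 = 1: r = r^2 * 19 mod 37 = 1^2 * 19 = 1*19 = 19
  bit 1 = 1: r = r^2 * 19 mod 37 = 19^2 * 19 = 28*19 = 14
  bit 2 = 1: r = r^2 * 19 mod 37 = 14^2 * 19 = 11*19 = 24
  -> A = 24
B = 19^4 mod 37  (bits of 4 = 100)
  bit 0 = 1: r = r^2 * 19 mod 37 = 1^2 * 19 = 1*19 = 19
  bit 1 = 0: r = r^2 mod 37 = 19^2 = 28
  bit 2 = 0: r = r^2 mod 37 = 28^2 = 7
  -> B = 7
s = B^a = 7^7 mod 37  (bits of 7 = 111)
  bit 0 = 1: r = r^2 * 7 mod 37 = 1^2 * 7 = 1*7 = 7
  bit 1 = 1: r = r^2 * 7 mod 37 = 7^2 * 7 = 12*7 = 10
  bit 2 = 1: r = r^2 * 7 mod 37 = 10^2 * 7 = 26*7 = 34
  -> s = B^a = 34

Answer: 34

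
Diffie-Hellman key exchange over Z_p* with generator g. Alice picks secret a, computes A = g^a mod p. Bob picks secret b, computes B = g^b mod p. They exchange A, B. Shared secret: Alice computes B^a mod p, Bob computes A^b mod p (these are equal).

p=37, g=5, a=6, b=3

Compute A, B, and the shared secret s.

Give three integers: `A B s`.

A = 5^6 mod 37  (bits of 6 = 110)
  bit 0 = 1: r = r^2 * 5 mod 37 = 1^2 * 5 = 1*5 = 5
  bit 1 = 1: r = r^2 * 5 mod 37 = 5^2 * 5 = 25*5 = 14
  bit 2 = 0: r = r^2 mod 37 = 14^2 = 11
  -> A = 11
B = 5^3 mod 37  (bits of 3 = 11)
  bit 0 = 1: r = r^2 * 5 mod 37 = 1^2 * 5 = 1*5 = 5
  bit 1 = 1: r = r^2 * 5 mod 37 = 5^2 * 5 = 25*5 = 14
  -> B = 14
s = B^a = 14^6 mod 37  (bits of 6 = 110)
  bit 0 = 1: r = r^2 * 14 mod 37 = 1^2 * 14 = 1*14 = 14
  bit 1 = 1: r = r^2 * 14 mod 37 = 14^2 * 14 = 11*14 = 6
  bit 2 = 0: r = r^2 mod 37 = 6^2 = 36
  -> s = B^a = 36

Answer: 11 14 36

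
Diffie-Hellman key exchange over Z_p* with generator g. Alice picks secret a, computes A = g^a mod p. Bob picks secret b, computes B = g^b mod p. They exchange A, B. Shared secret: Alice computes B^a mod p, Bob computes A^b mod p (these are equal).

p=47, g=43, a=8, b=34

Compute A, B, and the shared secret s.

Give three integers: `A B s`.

Answer: 18 24 9

Derivation:
A = 43^8 mod 47  (bits of 8 = 1000)
  bit 0 = 1: r = r^2 * 43 mod 47 = 1^2 * 43 = 1*43 = 43
  bit 1 = 0: r = r^2 mod 47 = 43^2 = 16
  bit 2 = 0: r = r^2 mod 47 = 16^2 = 21
  bit 3 = 0: r = r^2 mod 47 = 21^2 = 18
  -> A = 18
B = 43^34 mod 47  (bits of 34 = 100010)
  bit 0 = 1: r = r^2 * 43 mod 47 = 1^2 * 43 = 1*43 = 43
  bit 1 = 0: r = r^2 mod 47 = 43^2 = 16
  bit 2 = 0: r = r^2 mod 47 = 16^2 = 21
  bit 3 = 0: r = r^2 mod 47 = 21^2 = 18
  bit 4 = 1: r = r^2 * 43 mod 47 = 18^2 * 43 = 42*43 = 20
  bit 5 = 0: r = r^2 mod 47 = 20^2 = 24
  -> B = 24
s = B^a = 24^8 mod 47  (bits of 8 = 1000)
  bit 0 = 1: r = r^2 * 24 mod 47 = 1^2 * 24 = 1*24 = 24
  bit 1 = 0: r = r^2 mod 47 = 24^2 = 12
  bit 2 = 0: r = r^2 mod 47 = 12^2 = 3
  bit 3 = 0: r = r^2 mod 47 = 3^2 = 9
  -> s = B^a = 9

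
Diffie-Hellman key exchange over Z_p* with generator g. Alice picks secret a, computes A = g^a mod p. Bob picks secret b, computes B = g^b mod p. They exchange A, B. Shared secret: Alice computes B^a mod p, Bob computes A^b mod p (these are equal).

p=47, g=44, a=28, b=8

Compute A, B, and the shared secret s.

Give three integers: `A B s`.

A = 44^28 mod 47  (bits of 28 = 11100)
  bit 0 = 1: r = r^2 * 44 mod 47 = 1^2 * 44 = 1*44 = 44
  bit 1 = 1: r = r^2 * 44 mod 47 = 44^2 * 44 = 9*44 = 20
  bit 2 = 1: r = r^2 * 44 mod 47 = 20^2 * 44 = 24*44 = 22
  bit 3 = 0: r = r^2 mod 47 = 22^2 = 14
  bit 4 = 0: r = r^2 mod 47 = 14^2 = 8
  -> A = 8
B = 44^8 mod 47  (bits of 8 = 1000)
  bit 0 = 1: r = r^2 * 44 mod 47 = 1^2 * 44 = 1*44 = 44
  bit 1 = 0: r = r^2 mod 47 = 44^2 = 9
  bit 2 = 0: r = r^2 mod 47 = 9^2 = 34
  bit 3 = 0: r = r^2 mod 47 = 34^2 = 28
  -> B = 28
s = B^a = 28^28 mod 47  (bits of 28 = 11100)
  bit 0 = 1: r = r^2 * 28 mod 47 = 1^2 * 28 = 1*28 = 28
  bit 1 = 1: r = r^2 * 28 mod 47 = 28^2 * 28 = 32*28 = 3
  bit 2 = 1: r = r^2 * 28 mod 47 = 3^2 * 28 = 9*28 = 17
  bit 3 = 0: r = r^2 mod 47 = 17^2 = 7
  bit 4 = 0: r = r^2 mod 47 = 7^2 = 2
  -> s = B^a = 2

Answer: 8 28 2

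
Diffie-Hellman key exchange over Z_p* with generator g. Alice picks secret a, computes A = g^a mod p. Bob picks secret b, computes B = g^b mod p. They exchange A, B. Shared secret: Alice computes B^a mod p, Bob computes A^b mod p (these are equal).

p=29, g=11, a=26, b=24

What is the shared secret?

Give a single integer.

A = 11^26 mod 29  (bits of 26 = 11010)
  bit 0 = 1: r = r^2 * 11 mod 29 = 1^2 * 11 = 1*11 = 11
  bit 1 = 1: r = r^2 * 11 mod 29 = 11^2 * 11 = 5*11 = 26
  bit 2 = 0: r = r^2 mod 29 = 26^2 = 9
  bit 3 = 1: r = r^2 * 11 mod 29 = 9^2 * 11 = 23*11 = 21
  bit 4 = 0: r = r^2 mod 29 = 21^2 = 6
  -> A = 6
B = 11^24 mod 29  (bits of 24 = 11000)
  bit 0 = 1: r = r^2 * 11 mod 29 = 1^2 * 11 = 1*11 = 11
  bit 1 = 1: r = r^2 * 11 mod 29 = 11^2 * 11 = 5*11 = 26
  bit 2 = 0: r = r^2 mod 29 = 26^2 = 9
  bit 3 = 0: r = r^2 mod 29 = 9^2 = 23
  bit 4 = 0: r = r^2 mod 29 = 23^2 = 7
  -> B = 7
s = B^a = 7^26 mod 29  (bits of 26 = 11010)
  bit 0 = 1: r = r^2 * 7 mod 29 = 1^2 * 7 = 1*7 = 7
  bit 1 = 1: r = r^2 * 7 mod 29 = 7^2 * 7 = 20*7 = 24
  bit 2 = 0: r = r^2 mod 29 = 24^2 = 25
  bit 3 = 1: r = r^2 * 7 mod 29 = 25^2 * 7 = 16*7 = 25
  bit 4 = 0: r = r^2 mod 29 = 25^2 = 16
  -> s = B^a = 16

Answer: 16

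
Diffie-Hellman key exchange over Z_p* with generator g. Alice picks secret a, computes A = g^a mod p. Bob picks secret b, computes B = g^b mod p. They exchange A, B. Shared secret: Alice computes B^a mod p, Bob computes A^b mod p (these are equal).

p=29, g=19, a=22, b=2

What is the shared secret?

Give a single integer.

Answer: 16

Derivation:
A = 19^22 mod 29  (bits of 22 = 10110)
  bit 0 = 1: r = r^2 * 19 mod 29 = 1^2 * 19 = 1*19 = 19
  bit 1 = 0: r = r^2 mod 29 = 19^2 = 13
  bit 2 = 1: r = r^2 * 19 mod 29 = 13^2 * 19 = 24*19 = 21
  bit 3 = 1: r = r^2 * 19 mod 29 = 21^2 * 19 = 6*19 = 27
  bit 4 = 0: r = r^2 mod 29 = 27^2 = 4
  -> A = 4
B = 19^2 mod 29  (bits of 2 = 10)
  bit 0 = 1: r = r^2 * 19 mod 29 = 1^2 * 19 = 1*19 = 19
  bit 1 = 0: r = r^2 mod 29 = 19^2 = 13
  -> B = 13
s = B^a = 13^22 mod 29  (bits of 22 = 10110)
  bit 0 = 1: r = r^2 * 13 mod 29 = 1^2 * 13 = 1*13 = 13
  bit 1 = 0: r = r^2 mod 29 = 13^2 = 24
  bit 2 = 1: r = r^2 * 13 mod 29 = 24^2 * 13 = 25*13 = 6
  bit 3 = 1: r = r^2 * 13 mod 29 = 6^2 * 13 = 7*13 = 4
  bit 4 = 0: r = r^2 mod 29 = 4^2 = 16
  -> s = B^a = 16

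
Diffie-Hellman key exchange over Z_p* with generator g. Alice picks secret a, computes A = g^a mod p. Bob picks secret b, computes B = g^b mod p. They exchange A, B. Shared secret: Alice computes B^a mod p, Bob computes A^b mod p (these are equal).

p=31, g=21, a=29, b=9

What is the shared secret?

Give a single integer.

A = 21^29 mod 31  (bits of 29 = 11101)
  bit 0 = 1: r = r^2 * 21 mod 31 = 1^2 * 21 = 1*21 = 21
  bit 1 = 1: r = r^2 * 21 mod 31 = 21^2 * 21 = 7*21 = 23
  bit 2 = 1: r = r^2 * 21 mod 31 = 23^2 * 21 = 2*21 = 11
  bit 3 = 0: r = r^2 mod 31 = 11^2 = 28
  bit 4 = 1: r = r^2 * 21 mod 31 = 28^2 * 21 = 9*21 = 3
  -> A = 3
B = 21^9 mod 31  (bits of 9 = 1001)
  bit 0 = 1: r = r^2 * 21 mod 31 = 1^2 * 21 = 1*21 = 21
  bit 1 = 0: r = r^2 mod 31 = 21^2 = 7
  bit 2 = 0: r = r^2 mod 31 = 7^2 = 18
  bit 3 = 1: r = r^2 * 21 mod 31 = 18^2 * 21 = 14*21 = 15
  -> B = 15
s = B^a = 15^29 mod 31  (bits of 29 = 11101)
  bit 0 = 1: r = r^2 * 15 mod 31 = 1^2 * 15 = 1*15 = 15
  bit 1 = 1: r = r^2 * 15 mod 31 = 15^2 * 15 = 8*15 = 27
  bit 2 = 1: r = r^2 * 15 mod 31 = 27^2 * 15 = 16*15 = 23
  bit 3 = 0: r = r^2 mod 31 = 23^2 = 2
  bit 4 = 1: r = r^2 * 15 mod 31 = 2^2 * 15 = 4*15 = 29
  -> s = B^a = 29

Answer: 29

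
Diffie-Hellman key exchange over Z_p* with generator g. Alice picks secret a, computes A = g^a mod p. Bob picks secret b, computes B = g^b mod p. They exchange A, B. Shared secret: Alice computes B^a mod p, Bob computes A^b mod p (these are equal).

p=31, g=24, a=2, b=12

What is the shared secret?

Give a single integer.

Answer: 8

Derivation:
A = 24^2 mod 31  (bits of 2 = 10)
  bit 0 = 1: r = r^2 * 24 mod 31 = 1^2 * 24 = 1*24 = 24
  bit 1 = 0: r = r^2 mod 31 = 24^2 = 18
  -> A = 18
B = 24^12 mod 31  (bits of 12 = 1100)
  bit 0 = 1: r = r^2 * 24 mod 31 = 1^2 * 24 = 1*24 = 24
  bit 1 = 1: r = r^2 * 24 mod 31 = 24^2 * 24 = 18*24 = 29
  bit 2 = 0: r = r^2 mod 31 = 29^2 = 4
  bit 3 = 0: r = r^2 mod 31 = 4^2 = 16
  -> B = 16
s = B^a = 16^2 mod 31  (bits of 2 = 10)
  bit 0 = 1: r = r^2 * 16 mod 31 = 1^2 * 16 = 1*16 = 16
  bit 1 = 0: r = r^2 mod 31 = 16^2 = 8
  -> s = B^a = 8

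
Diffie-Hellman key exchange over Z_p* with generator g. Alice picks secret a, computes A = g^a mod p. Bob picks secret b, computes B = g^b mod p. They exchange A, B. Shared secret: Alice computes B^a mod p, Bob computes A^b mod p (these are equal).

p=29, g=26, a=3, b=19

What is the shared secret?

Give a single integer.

A = 26^3 mod 29  (bits of 3 = 11)
  bit 0 = 1: r = r^2 * 26 mod 29 = 1^2 * 26 = 1*26 = 26
  bit 1 = 1: r = r^2 * 26 mod 29 = 26^2 * 26 = 9*26 = 2
  -> A = 2
B = 26^19 mod 29  (bits of 19 = 10011)
  bit 0 = 1: r = r^2 * 26 mod 29 = 1^2 * 26 = 1*26 = 26
  bit 1 = 0: r = r^2 mod 29 = 26^2 = 9
  bit 2 = 0: r = r^2 mod 29 = 9^2 = 23
  bit 3 = 1: r = r^2 * 26 mod 29 = 23^2 * 26 = 7*26 = 8
  bit 4 = 1: r = r^2 * 26 mod 29 = 8^2 * 26 = 6*26 = 11
  -> B = 11
s = B^a = 11^3 mod 29  (bits of 3 = 11)
  bit 0 = 1: r = r^2 * 11 mod 29 = 1^2 * 11 = 1*11 = 11
  bit 1 = 1: r = r^2 * 11 mod 29 = 11^2 * 11 = 5*11 = 26
  -> s = B^a = 26

Answer: 26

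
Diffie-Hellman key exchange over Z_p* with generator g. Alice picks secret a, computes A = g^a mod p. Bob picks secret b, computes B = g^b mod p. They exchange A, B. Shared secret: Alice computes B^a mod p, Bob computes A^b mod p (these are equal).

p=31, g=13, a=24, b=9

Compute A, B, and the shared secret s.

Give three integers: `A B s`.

A = 13^24 mod 31  (bits of 24 = 11000)
  bit 0 = 1: r = r^2 * 13 mod 31 = 1^2 * 13 = 1*13 = 13
  bit 1 = 1: r = r^2 * 13 mod 31 = 13^2 * 13 = 14*13 = 27
  bit 2 = 0: r = r^2 mod 31 = 27^2 = 16
  bit 3 = 0: r = r^2 mod 31 = 16^2 = 8
  bit 4 = 0: r = r^2 mod 31 = 8^2 = 2
  -> A = 2
B = 13^9 mod 31  (bits of 9 = 1001)
  bit 0 = 1: r = r^2 * 13 mod 31 = 1^2 * 13 = 1*13 = 13
  bit 1 = 0: r = r^2 mod 31 = 13^2 = 14
  bit 2 = 0: r = r^2 mod 31 = 14^2 = 10
  bit 3 = 1: r = r^2 * 13 mod 31 = 10^2 * 13 = 7*13 = 29
  -> B = 29
s = B^a = 29^24 mod 31  (bits of 24 = 11000)
  bit 0 = 1: r = r^2 * 29 mod 31 = 1^2 * 29 = 1*29 = 29
  bit 1 = 1: r = r^2 * 29 mod 31 = 29^2 * 29 = 4*29 = 23
  bit 2 = 0: r = r^2 mod 31 = 23^2 = 2
  bit 3 = 0: r = r^2 mod 31 = 2^2 = 4
  bit 4 = 0: r = r^2 mod 31 = 4^2 = 16
  -> s = B^a = 16

Answer: 2 29 16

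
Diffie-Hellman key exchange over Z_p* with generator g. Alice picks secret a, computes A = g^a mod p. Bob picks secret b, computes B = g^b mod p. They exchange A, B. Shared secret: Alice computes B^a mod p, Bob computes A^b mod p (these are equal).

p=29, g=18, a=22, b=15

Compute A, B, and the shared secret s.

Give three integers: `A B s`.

A = 18^22 mod 29  (bits of 22 = 10110)
  bit 0 = 1: r = r^2 * 18 mod 29 = 1^2 * 18 = 1*18 = 18
  bit 1 = 0: r = r^2 mod 29 = 18^2 = 5
  bit 2 = 1: r = r^2 * 18 mod 29 = 5^2 * 18 = 25*18 = 15
  bit 3 = 1: r = r^2 * 18 mod 29 = 15^2 * 18 = 22*18 = 19
  bit 4 = 0: r = r^2 mod 29 = 19^2 = 13
  -> A = 13
B = 18^15 mod 29  (bits of 15 = 1111)
  bit 0 = 1: r = r^2 * 18 mod 29 = 1^2 * 18 = 1*18 = 18
  bit 1 = 1: r = r^2 * 18 mod 29 = 18^2 * 18 = 5*18 = 3
  bit 2 = 1: r = r^2 * 18 mod 29 = 3^2 * 18 = 9*18 = 17
  bit 3 = 1: r = r^2 * 18 mod 29 = 17^2 * 18 = 28*18 = 11
  -> B = 11
s = B^a = 11^22 mod 29  (bits of 22 = 10110)
  bit 0 = 1: r = r^2 * 11 mod 29 = 1^2 * 11 = 1*11 = 11
  bit 1 = 0: r = r^2 mod 29 = 11^2 = 5
  bit 2 = 1: r = r^2 * 11 mod 29 = 5^2 * 11 = 25*11 = 14
  bit 3 = 1: r = r^2 * 11 mod 29 = 14^2 * 11 = 22*11 = 10
  bit 4 = 0: r = r^2 mod 29 = 10^2 = 13
  -> s = B^a = 13

Answer: 13 11 13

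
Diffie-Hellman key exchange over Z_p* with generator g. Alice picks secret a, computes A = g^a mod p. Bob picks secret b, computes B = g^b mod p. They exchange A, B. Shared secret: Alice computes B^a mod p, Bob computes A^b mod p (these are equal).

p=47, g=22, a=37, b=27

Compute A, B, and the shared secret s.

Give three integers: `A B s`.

A = 22^37 mod 47  (bits of 37 = 100101)
  bit 0 = 1: r = r^2 * 22 mod 47 = 1^2 * 22 = 1*22 = 22
  bit 1 = 0: r = r^2 mod 47 = 22^2 = 14
  bit 2 = 0: r = r^2 mod 47 = 14^2 = 8
  bit 3 = 1: r = r^2 * 22 mod 47 = 8^2 * 22 = 17*22 = 45
  bit 4 = 0: r = r^2 mod 47 = 45^2 = 4
  bit 5 = 1: r = r^2 * 22 mod 47 = 4^2 * 22 = 16*22 = 23
  -> A = 23
B = 22^27 mod 47  (bits of 27 = 11011)
  bit 0 = 1: r = r^2 * 22 mod 47 = 1^2 * 22 = 1*22 = 22
  bit 1 = 1: r = r^2 * 22 mod 47 = 22^2 * 22 = 14*22 = 26
  bit 2 = 0: r = r^2 mod 47 = 26^2 = 18
  bit 3 = 1: r = r^2 * 22 mod 47 = 18^2 * 22 = 42*22 = 31
  bit 4 = 1: r = r^2 * 22 mod 47 = 31^2 * 22 = 21*22 = 39
  -> B = 39
s = B^a = 39^37 mod 47  (bits of 37 = 100101)
  bit 0 = 1: r = r^2 * 39 mod 47 = 1^2 * 39 = 1*39 = 39
  bit 1 = 0: r = r^2 mod 47 = 39^2 = 17
  bit 2 = 0: r = r^2 mod 47 = 17^2 = 7
  bit 3 = 1: r = r^2 * 39 mod 47 = 7^2 * 39 = 2*39 = 31
  bit 4 = 0: r = r^2 mod 47 = 31^2 = 21
  bit 5 = 1: r = r^2 * 39 mod 47 = 21^2 * 39 = 18*39 = 44
  -> s = B^a = 44

Answer: 23 39 44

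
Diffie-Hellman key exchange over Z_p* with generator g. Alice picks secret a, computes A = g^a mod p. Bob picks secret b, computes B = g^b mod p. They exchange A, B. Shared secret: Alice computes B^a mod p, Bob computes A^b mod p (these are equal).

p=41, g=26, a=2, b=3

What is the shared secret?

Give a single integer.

A = 26^2 mod 41  (bits of 2 = 10)
  bit 0 = 1: r = r^2 * 26 mod 41 = 1^2 * 26 = 1*26 = 26
  bit 1 = 0: r = r^2 mod 41 = 26^2 = 20
  -> A = 20
B = 26^3 mod 41  (bits of 3 = 11)
  bit 0 = 1: r = r^2 * 26 mod 41 = 1^2 * 26 = 1*26 = 26
  bit 1 = 1: r = r^2 * 26 mod 41 = 26^2 * 26 = 20*26 = 28
  -> B = 28
s = B^a = 28^2 mod 41  (bits of 2 = 10)
  bit 0 = 1: r = r^2 * 28 mod 41 = 1^2 * 28 = 1*28 = 28
  bit 1 = 0: r = r^2 mod 41 = 28^2 = 5
  -> s = B^a = 5

Answer: 5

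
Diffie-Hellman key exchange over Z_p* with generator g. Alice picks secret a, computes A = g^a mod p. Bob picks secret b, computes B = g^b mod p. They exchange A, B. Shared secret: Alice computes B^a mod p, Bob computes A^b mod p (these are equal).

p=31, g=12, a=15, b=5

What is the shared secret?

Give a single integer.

A = 12^15 mod 31  (bits of 15 = 1111)
  bit 0 = 1: r = r^2 * 12 mod 31 = 1^2 * 12 = 1*12 = 12
  bit 1 = 1: r = r^2 * 12 mod 31 = 12^2 * 12 = 20*12 = 23
  bit 2 = 1: r = r^2 * 12 mod 31 = 23^2 * 12 = 2*12 = 24
  bit 3 = 1: r = r^2 * 12 mod 31 = 24^2 * 12 = 18*12 = 30
  -> A = 30
B = 12^5 mod 31  (bits of 5 = 101)
  bit 0 = 1: r = r^2 * 12 mod 31 = 1^2 * 12 = 1*12 = 12
  bit 1 = 0: r = r^2 mod 31 = 12^2 = 20
  bit 2 = 1: r = r^2 * 12 mod 31 = 20^2 * 12 = 28*12 = 26
  -> B = 26
s = B^a = 26^15 mod 31  (bits of 15 = 1111)
  bit 0 = 1: r = r^2 * 26 mod 31 = 1^2 * 26 = 1*26 = 26
  bit 1 = 1: r = r^2 * 26 mod 31 = 26^2 * 26 = 25*26 = 30
  bit 2 = 1: r = r^2 * 26 mod 31 = 30^2 * 26 = 1*26 = 26
  bit 3 = 1: r = r^2 * 26 mod 31 = 26^2 * 26 = 25*26 = 30
  -> s = B^a = 30

Answer: 30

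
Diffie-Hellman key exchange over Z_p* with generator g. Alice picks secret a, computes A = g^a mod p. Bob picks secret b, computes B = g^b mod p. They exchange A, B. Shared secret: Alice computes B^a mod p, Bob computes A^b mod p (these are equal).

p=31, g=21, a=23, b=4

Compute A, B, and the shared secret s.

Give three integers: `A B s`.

A = 21^23 mod 31  (bits of 23 = 10111)
  bit 0 = 1: r = r^2 * 21 mod 31 = 1^2 * 21 = 1*21 = 21
  bit 1 = 0: r = r^2 mod 31 = 21^2 = 7
  bit 2 = 1: r = r^2 * 21 mod 31 = 7^2 * 21 = 18*21 = 6
  bit 3 = 1: r = r^2 * 21 mod 31 = 6^2 * 21 = 5*21 = 12
  bit 4 = 1: r = r^2 * 21 mod 31 = 12^2 * 21 = 20*21 = 17
  -> A = 17
B = 21^4 mod 31  (bits of 4 = 100)
  bit 0 = 1: r = r^2 * 21 mod 31 = 1^2 * 21 = 1*21 = 21
  bit 1 = 0: r = r^2 mod 31 = 21^2 = 7
  bit 2 = 0: r = r^2 mod 31 = 7^2 = 18
  -> B = 18
s = B^a = 18^23 mod 31  (bits of 23 = 10111)
  bit 0 = 1: r = r^2 * 18 mod 31 = 1^2 * 18 = 1*18 = 18
  bit 1 = 0: r = r^2 mod 31 = 18^2 = 14
  bit 2 = 1: r = r^2 * 18 mod 31 = 14^2 * 18 = 10*18 = 25
  bit 3 = 1: r = r^2 * 18 mod 31 = 25^2 * 18 = 5*18 = 28
  bit 4 = 1: r = r^2 * 18 mod 31 = 28^2 * 18 = 9*18 = 7
  -> s = B^a = 7

Answer: 17 18 7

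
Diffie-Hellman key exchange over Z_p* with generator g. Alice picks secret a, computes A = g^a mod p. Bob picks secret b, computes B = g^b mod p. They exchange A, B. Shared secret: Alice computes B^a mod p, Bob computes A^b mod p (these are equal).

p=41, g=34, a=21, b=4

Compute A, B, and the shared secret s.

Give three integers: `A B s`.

Answer: 7 23 23

Derivation:
A = 34^21 mod 41  (bits of 21 = 10101)
  bit 0 = 1: r = r^2 * 34 mod 41 = 1^2 * 34 = 1*34 = 34
  bit 1 = 0: r = r^2 mod 41 = 34^2 = 8
  bit 2 = 1: r = r^2 * 34 mod 41 = 8^2 * 34 = 23*34 = 3
  bit 3 = 0: r = r^2 mod 41 = 3^2 = 9
  bit 4 = 1: r = r^2 * 34 mod 41 = 9^2 * 34 = 40*34 = 7
  -> A = 7
B = 34^4 mod 41  (bits of 4 = 100)
  bit 0 = 1: r = r^2 * 34 mod 41 = 1^2 * 34 = 1*34 = 34
  bit 1 = 0: r = r^2 mod 41 = 34^2 = 8
  bit 2 = 0: r = r^2 mod 41 = 8^2 = 23
  -> B = 23
s = B^a = 23^21 mod 41  (bits of 21 = 10101)
  bit 0 = 1: r = r^2 * 23 mod 41 = 1^2 * 23 = 1*23 = 23
  bit 1 = 0: r = r^2 mod 41 = 23^2 = 37
  bit 2 = 1: r = r^2 * 23 mod 41 = 37^2 * 23 = 16*23 = 40
  bit 3 = 0: r = r^2 mod 41 = 40^2 = 1
  bit 4 = 1: r = r^2 * 23 mod 41 = 1^2 * 23 = 1*23 = 23
  -> s = B^a = 23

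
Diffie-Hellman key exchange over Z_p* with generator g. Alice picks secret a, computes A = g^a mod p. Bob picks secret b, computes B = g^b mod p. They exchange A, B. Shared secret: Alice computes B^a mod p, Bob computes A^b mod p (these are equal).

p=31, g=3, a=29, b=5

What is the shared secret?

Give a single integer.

A = 3^29 mod 31  (bits of 29 = 11101)
  bit 0 = 1: r = r^2 * 3 mod 31 = 1^2 * 3 = 1*3 = 3
  bit 1 = 1: r = r^2 * 3 mod 31 = 3^2 * 3 = 9*3 = 27
  bit 2 = 1: r = r^2 * 3 mod 31 = 27^2 * 3 = 16*3 = 17
  bit 3 = 0: r = r^2 mod 31 = 17^2 = 10
  bit 4 = 1: r = r^2 * 3 mod 31 = 10^2 * 3 = 7*3 = 21
  -> A = 21
B = 3^5 mod 31  (bits of 5 = 101)
  bit 0 = 1: r = r^2 * 3 mod 31 = 1^2 * 3 = 1*3 = 3
  bit 1 = 0: r = r^2 mod 31 = 3^2 = 9
  bit 2 = 1: r = r^2 * 3 mod 31 = 9^2 * 3 = 19*3 = 26
  -> B = 26
s = B^a = 26^29 mod 31  (bits of 29 = 11101)
  bit 0 = 1: r = r^2 * 26 mod 31 = 1^2 * 26 = 1*26 = 26
  bit 1 = 1: r = r^2 * 26 mod 31 = 26^2 * 26 = 25*26 = 30
  bit 2 = 1: r = r^2 * 26 mod 31 = 30^2 * 26 = 1*26 = 26
  bit 3 = 0: r = r^2 mod 31 = 26^2 = 25
  bit 4 = 1: r = r^2 * 26 mod 31 = 25^2 * 26 = 5*26 = 6
  -> s = B^a = 6

Answer: 6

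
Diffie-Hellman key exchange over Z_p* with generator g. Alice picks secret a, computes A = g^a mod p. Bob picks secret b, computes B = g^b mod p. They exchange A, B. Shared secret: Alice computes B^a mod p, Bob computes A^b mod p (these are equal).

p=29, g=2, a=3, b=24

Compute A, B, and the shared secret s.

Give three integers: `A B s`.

Answer: 8 20 25

Derivation:
A = 2^3 mod 29  (bits of 3 = 11)
  bit 0 = 1: r = r^2 * 2 mod 29 = 1^2 * 2 = 1*2 = 2
  bit 1 = 1: r = r^2 * 2 mod 29 = 2^2 * 2 = 4*2 = 8
  -> A = 8
B = 2^24 mod 29  (bits of 24 = 11000)
  bit 0 = 1: r = r^2 * 2 mod 29 = 1^2 * 2 = 1*2 = 2
  bit 1 = 1: r = r^2 * 2 mod 29 = 2^2 * 2 = 4*2 = 8
  bit 2 = 0: r = r^2 mod 29 = 8^2 = 6
  bit 3 = 0: r = r^2 mod 29 = 6^2 = 7
  bit 4 = 0: r = r^2 mod 29 = 7^2 = 20
  -> B = 20
s = B^a = 20^3 mod 29  (bits of 3 = 11)
  bit 0 = 1: r = r^2 * 20 mod 29 = 1^2 * 20 = 1*20 = 20
  bit 1 = 1: r = r^2 * 20 mod 29 = 20^2 * 20 = 23*20 = 25
  -> s = B^a = 25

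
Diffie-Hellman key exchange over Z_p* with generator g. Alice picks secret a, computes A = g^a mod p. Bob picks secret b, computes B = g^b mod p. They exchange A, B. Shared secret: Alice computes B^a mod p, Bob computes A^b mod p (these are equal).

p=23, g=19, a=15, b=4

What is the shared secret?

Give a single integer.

Answer: 12

Derivation:
A = 19^15 mod 23  (bits of 15 = 1111)
  bit 0 = 1: r = r^2 * 19 mod 23 = 1^2 * 19 = 1*19 = 19
  bit 1 = 1: r = r^2 * 19 mod 23 = 19^2 * 19 = 16*19 = 5
  bit 2 = 1: r = r^2 * 19 mod 23 = 5^2 * 19 = 2*19 = 15
  bit 3 = 1: r = r^2 * 19 mod 23 = 15^2 * 19 = 18*19 = 20
  -> A = 20
B = 19^4 mod 23  (bits of 4 = 100)
  bit 0 = 1: r = r^2 * 19 mod 23 = 1^2 * 19 = 1*19 = 19
  bit 1 = 0: r = r^2 mod 23 = 19^2 = 16
  bit 2 = 0: r = r^2 mod 23 = 16^2 = 3
  -> B = 3
s = B^a = 3^15 mod 23  (bits of 15 = 1111)
  bit 0 = 1: r = r^2 * 3 mod 23 = 1^2 * 3 = 1*3 = 3
  bit 1 = 1: r = r^2 * 3 mod 23 = 3^2 * 3 = 9*3 = 4
  bit 2 = 1: r = r^2 * 3 mod 23 = 4^2 * 3 = 16*3 = 2
  bit 3 = 1: r = r^2 * 3 mod 23 = 2^2 * 3 = 4*3 = 12
  -> s = B^a = 12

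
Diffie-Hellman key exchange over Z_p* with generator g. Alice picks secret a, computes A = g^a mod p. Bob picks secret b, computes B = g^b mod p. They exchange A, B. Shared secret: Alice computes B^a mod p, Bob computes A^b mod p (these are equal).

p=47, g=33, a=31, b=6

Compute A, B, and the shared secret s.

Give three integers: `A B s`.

A = 33^31 mod 47  (bits of 31 = 11111)
  bit 0 = 1: r = r^2 * 33 mod 47 = 1^2 * 33 = 1*33 = 33
  bit 1 = 1: r = r^2 * 33 mod 47 = 33^2 * 33 = 8*33 = 29
  bit 2 = 1: r = r^2 * 33 mod 47 = 29^2 * 33 = 42*33 = 23
  bit 3 = 1: r = r^2 * 33 mod 47 = 23^2 * 33 = 12*33 = 20
  bit 4 = 1: r = r^2 * 33 mod 47 = 20^2 * 33 = 24*33 = 40
  -> A = 40
B = 33^6 mod 47  (bits of 6 = 110)
  bit 0 = 1: r = r^2 * 33 mod 47 = 1^2 * 33 = 1*33 = 33
  bit 1 = 1: r = r^2 * 33 mod 47 = 33^2 * 33 = 8*33 = 29
  bit 2 = 0: r = r^2 mod 47 = 29^2 = 42
  -> B = 42
s = B^a = 42^31 mod 47  (bits of 31 = 11111)
  bit 0 = 1: r = r^2 * 42 mod 47 = 1^2 * 42 = 1*42 = 42
  bit 1 = 1: r = r^2 * 42 mod 47 = 42^2 * 42 = 25*42 = 16
  bit 2 = 1: r = r^2 * 42 mod 47 = 16^2 * 42 = 21*42 = 36
  bit 3 = 1: r = r^2 * 42 mod 47 = 36^2 * 42 = 27*42 = 6
  bit 4 = 1: r = r^2 * 42 mod 47 = 6^2 * 42 = 36*42 = 8
  -> s = B^a = 8

Answer: 40 42 8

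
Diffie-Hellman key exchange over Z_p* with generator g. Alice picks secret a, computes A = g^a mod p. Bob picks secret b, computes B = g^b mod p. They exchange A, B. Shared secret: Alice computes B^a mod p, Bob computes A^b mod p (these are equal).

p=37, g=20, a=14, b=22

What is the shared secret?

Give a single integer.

A = 20^14 mod 37  (bits of 14 = 1110)
  bit 0 = 1: r = r^2 * 20 mod 37 = 1^2 * 20 = 1*20 = 20
  bit 1 = 1: r = r^2 * 20 mod 37 = 20^2 * 20 = 30*20 = 8
  bit 2 = 1: r = r^2 * 20 mod 37 = 8^2 * 20 = 27*20 = 22
  bit 3 = 0: r = r^2 mod 37 = 22^2 = 3
  -> A = 3
B = 20^22 mod 37  (bits of 22 = 10110)
  bit 0 = 1: r = r^2 * 20 mod 37 = 1^2 * 20 = 1*20 = 20
  bit 1 = 0: r = r^2 mod 37 = 20^2 = 30
  bit 2 = 1: r = r^2 * 20 mod 37 = 30^2 * 20 = 12*20 = 18
  bit 3 = 1: r = r^2 * 20 mod 37 = 18^2 * 20 = 28*20 = 5
  bit 4 = 0: r = r^2 mod 37 = 5^2 = 25
  -> B = 25
s = B^a = 25^14 mod 37  (bits of 14 = 1110)
  bit 0 = 1: r = r^2 * 25 mod 37 = 1^2 * 25 = 1*25 = 25
  bit 1 = 1: r = r^2 * 25 mod 37 = 25^2 * 25 = 33*25 = 11
  bit 2 = 1: r = r^2 * 25 mod 37 = 11^2 * 25 = 10*25 = 28
  bit 3 = 0: r = r^2 mod 37 = 28^2 = 7
  -> s = B^a = 7

Answer: 7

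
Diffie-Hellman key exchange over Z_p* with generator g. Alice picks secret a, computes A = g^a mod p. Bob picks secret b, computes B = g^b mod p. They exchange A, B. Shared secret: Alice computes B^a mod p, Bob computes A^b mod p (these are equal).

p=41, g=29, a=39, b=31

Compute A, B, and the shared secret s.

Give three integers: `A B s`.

Answer: 17 26 30

Derivation:
A = 29^39 mod 41  (bits of 39 = 100111)
  bit 0 = 1: r = r^2 * 29 mod 41 = 1^2 * 29 = 1*29 = 29
  bit 1 = 0: r = r^2 mod 41 = 29^2 = 21
  bit 2 = 0: r = r^2 mod 41 = 21^2 = 31
  bit 3 = 1: r = r^2 * 29 mod 41 = 31^2 * 29 = 18*29 = 30
  bit 4 = 1: r = r^2 * 29 mod 41 = 30^2 * 29 = 39*29 = 24
  bit 5 = 1: r = r^2 * 29 mod 41 = 24^2 * 29 = 2*29 = 17
  -> A = 17
B = 29^31 mod 41  (bits of 31 = 11111)
  bit 0 = 1: r = r^2 * 29 mod 41 = 1^2 * 29 = 1*29 = 29
  bit 1 = 1: r = r^2 * 29 mod 41 = 29^2 * 29 = 21*29 = 35
  bit 2 = 1: r = r^2 * 29 mod 41 = 35^2 * 29 = 36*29 = 19
  bit 3 = 1: r = r^2 * 29 mod 41 = 19^2 * 29 = 33*29 = 14
  bit 4 = 1: r = r^2 * 29 mod 41 = 14^2 * 29 = 32*29 = 26
  -> B = 26
s = B^a = 26^39 mod 41  (bits of 39 = 100111)
  bit 0 = 1: r = r^2 * 26 mod 41 = 1^2 * 26 = 1*26 = 26
  bit 1 = 0: r = r^2 mod 41 = 26^2 = 20
  bit 2 = 0: r = r^2 mod 41 = 20^2 = 31
  bit 3 = 1: r = r^2 * 26 mod 41 = 31^2 * 26 = 18*26 = 17
  bit 4 = 1: r = r^2 * 26 mod 41 = 17^2 * 26 = 2*26 = 11
  bit 5 = 1: r = r^2 * 26 mod 41 = 11^2 * 26 = 39*26 = 30
  -> s = B^a = 30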